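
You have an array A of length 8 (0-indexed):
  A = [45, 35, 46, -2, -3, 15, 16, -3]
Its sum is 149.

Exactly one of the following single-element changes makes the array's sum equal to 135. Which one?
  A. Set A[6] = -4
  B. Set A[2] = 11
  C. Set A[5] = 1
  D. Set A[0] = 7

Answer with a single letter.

Answer: C

Derivation:
Option A: A[6] 16->-4, delta=-20, new_sum=149+(-20)=129
Option B: A[2] 46->11, delta=-35, new_sum=149+(-35)=114
Option C: A[5] 15->1, delta=-14, new_sum=149+(-14)=135 <-- matches target
Option D: A[0] 45->7, delta=-38, new_sum=149+(-38)=111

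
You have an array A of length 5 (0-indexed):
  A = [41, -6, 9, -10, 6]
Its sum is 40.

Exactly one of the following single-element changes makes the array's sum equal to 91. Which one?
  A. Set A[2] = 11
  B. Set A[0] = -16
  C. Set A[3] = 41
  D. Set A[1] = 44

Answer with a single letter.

Option A: A[2] 9->11, delta=2, new_sum=40+(2)=42
Option B: A[0] 41->-16, delta=-57, new_sum=40+(-57)=-17
Option C: A[3] -10->41, delta=51, new_sum=40+(51)=91 <-- matches target
Option D: A[1] -6->44, delta=50, new_sum=40+(50)=90

Answer: C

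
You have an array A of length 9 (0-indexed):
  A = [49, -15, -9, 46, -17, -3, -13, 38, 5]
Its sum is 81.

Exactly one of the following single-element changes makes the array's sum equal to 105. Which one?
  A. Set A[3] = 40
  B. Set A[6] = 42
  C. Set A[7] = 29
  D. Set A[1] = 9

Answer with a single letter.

Answer: D

Derivation:
Option A: A[3] 46->40, delta=-6, new_sum=81+(-6)=75
Option B: A[6] -13->42, delta=55, new_sum=81+(55)=136
Option C: A[7] 38->29, delta=-9, new_sum=81+(-9)=72
Option D: A[1] -15->9, delta=24, new_sum=81+(24)=105 <-- matches target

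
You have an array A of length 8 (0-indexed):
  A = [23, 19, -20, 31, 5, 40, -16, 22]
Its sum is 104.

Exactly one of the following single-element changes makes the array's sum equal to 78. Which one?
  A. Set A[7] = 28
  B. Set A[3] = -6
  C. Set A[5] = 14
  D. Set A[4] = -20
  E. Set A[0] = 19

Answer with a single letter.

Answer: C

Derivation:
Option A: A[7] 22->28, delta=6, new_sum=104+(6)=110
Option B: A[3] 31->-6, delta=-37, new_sum=104+(-37)=67
Option C: A[5] 40->14, delta=-26, new_sum=104+(-26)=78 <-- matches target
Option D: A[4] 5->-20, delta=-25, new_sum=104+(-25)=79
Option E: A[0] 23->19, delta=-4, new_sum=104+(-4)=100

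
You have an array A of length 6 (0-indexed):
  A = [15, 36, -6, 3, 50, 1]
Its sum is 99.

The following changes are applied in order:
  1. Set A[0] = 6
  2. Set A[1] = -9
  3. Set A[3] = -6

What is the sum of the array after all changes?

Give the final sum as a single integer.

Answer: 36

Derivation:
Initial sum: 99
Change 1: A[0] 15 -> 6, delta = -9, sum = 90
Change 2: A[1] 36 -> -9, delta = -45, sum = 45
Change 3: A[3] 3 -> -6, delta = -9, sum = 36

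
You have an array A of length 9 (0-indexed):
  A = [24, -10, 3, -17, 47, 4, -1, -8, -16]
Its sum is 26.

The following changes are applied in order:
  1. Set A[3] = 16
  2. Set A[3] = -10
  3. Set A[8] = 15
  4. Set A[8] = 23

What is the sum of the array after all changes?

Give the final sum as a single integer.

Answer: 72

Derivation:
Initial sum: 26
Change 1: A[3] -17 -> 16, delta = 33, sum = 59
Change 2: A[3] 16 -> -10, delta = -26, sum = 33
Change 3: A[8] -16 -> 15, delta = 31, sum = 64
Change 4: A[8] 15 -> 23, delta = 8, sum = 72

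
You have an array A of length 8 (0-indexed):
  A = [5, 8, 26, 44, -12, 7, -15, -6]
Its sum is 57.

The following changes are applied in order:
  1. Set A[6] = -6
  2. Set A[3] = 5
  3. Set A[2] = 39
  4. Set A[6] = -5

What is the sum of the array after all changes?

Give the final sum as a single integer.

Answer: 41

Derivation:
Initial sum: 57
Change 1: A[6] -15 -> -6, delta = 9, sum = 66
Change 2: A[3] 44 -> 5, delta = -39, sum = 27
Change 3: A[2] 26 -> 39, delta = 13, sum = 40
Change 4: A[6] -6 -> -5, delta = 1, sum = 41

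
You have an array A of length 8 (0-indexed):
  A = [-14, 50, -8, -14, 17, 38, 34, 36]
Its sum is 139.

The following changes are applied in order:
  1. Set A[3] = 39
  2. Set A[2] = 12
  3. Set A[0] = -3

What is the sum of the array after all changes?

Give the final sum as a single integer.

Answer: 223

Derivation:
Initial sum: 139
Change 1: A[3] -14 -> 39, delta = 53, sum = 192
Change 2: A[2] -8 -> 12, delta = 20, sum = 212
Change 3: A[0] -14 -> -3, delta = 11, sum = 223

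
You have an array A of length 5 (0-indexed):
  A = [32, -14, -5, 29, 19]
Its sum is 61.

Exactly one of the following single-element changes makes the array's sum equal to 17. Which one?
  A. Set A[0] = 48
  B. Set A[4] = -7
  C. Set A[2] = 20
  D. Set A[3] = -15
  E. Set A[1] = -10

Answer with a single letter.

Option A: A[0] 32->48, delta=16, new_sum=61+(16)=77
Option B: A[4] 19->-7, delta=-26, new_sum=61+(-26)=35
Option C: A[2] -5->20, delta=25, new_sum=61+(25)=86
Option D: A[3] 29->-15, delta=-44, new_sum=61+(-44)=17 <-- matches target
Option E: A[1] -14->-10, delta=4, new_sum=61+(4)=65

Answer: D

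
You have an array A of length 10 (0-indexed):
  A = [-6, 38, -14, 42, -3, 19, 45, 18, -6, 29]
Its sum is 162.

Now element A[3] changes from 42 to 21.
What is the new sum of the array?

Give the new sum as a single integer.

Old value at index 3: 42
New value at index 3: 21
Delta = 21 - 42 = -21
New sum = old_sum + delta = 162 + (-21) = 141

Answer: 141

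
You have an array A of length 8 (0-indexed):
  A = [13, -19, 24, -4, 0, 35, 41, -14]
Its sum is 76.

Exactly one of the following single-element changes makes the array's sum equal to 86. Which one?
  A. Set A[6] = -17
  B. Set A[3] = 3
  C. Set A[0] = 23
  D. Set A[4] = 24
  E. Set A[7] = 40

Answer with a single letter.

Answer: C

Derivation:
Option A: A[6] 41->-17, delta=-58, new_sum=76+(-58)=18
Option B: A[3] -4->3, delta=7, new_sum=76+(7)=83
Option C: A[0] 13->23, delta=10, new_sum=76+(10)=86 <-- matches target
Option D: A[4] 0->24, delta=24, new_sum=76+(24)=100
Option E: A[7] -14->40, delta=54, new_sum=76+(54)=130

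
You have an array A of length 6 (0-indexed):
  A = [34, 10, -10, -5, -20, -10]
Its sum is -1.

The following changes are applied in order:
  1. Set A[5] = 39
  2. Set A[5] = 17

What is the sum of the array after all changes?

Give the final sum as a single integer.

Initial sum: -1
Change 1: A[5] -10 -> 39, delta = 49, sum = 48
Change 2: A[5] 39 -> 17, delta = -22, sum = 26

Answer: 26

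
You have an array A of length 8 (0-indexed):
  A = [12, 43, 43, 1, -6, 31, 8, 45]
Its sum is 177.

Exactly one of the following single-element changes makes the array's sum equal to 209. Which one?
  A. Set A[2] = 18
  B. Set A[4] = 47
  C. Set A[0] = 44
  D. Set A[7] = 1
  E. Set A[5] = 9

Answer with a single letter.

Option A: A[2] 43->18, delta=-25, new_sum=177+(-25)=152
Option B: A[4] -6->47, delta=53, new_sum=177+(53)=230
Option C: A[0] 12->44, delta=32, new_sum=177+(32)=209 <-- matches target
Option D: A[7] 45->1, delta=-44, new_sum=177+(-44)=133
Option E: A[5] 31->9, delta=-22, new_sum=177+(-22)=155

Answer: C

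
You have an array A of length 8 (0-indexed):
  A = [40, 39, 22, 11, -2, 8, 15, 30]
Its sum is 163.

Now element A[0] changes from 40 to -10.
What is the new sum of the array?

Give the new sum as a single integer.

Old value at index 0: 40
New value at index 0: -10
Delta = -10 - 40 = -50
New sum = old_sum + delta = 163 + (-50) = 113

Answer: 113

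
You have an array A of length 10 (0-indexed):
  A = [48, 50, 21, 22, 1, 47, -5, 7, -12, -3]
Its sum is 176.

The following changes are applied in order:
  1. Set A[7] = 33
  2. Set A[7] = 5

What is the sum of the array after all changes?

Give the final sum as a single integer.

Initial sum: 176
Change 1: A[7] 7 -> 33, delta = 26, sum = 202
Change 2: A[7] 33 -> 5, delta = -28, sum = 174

Answer: 174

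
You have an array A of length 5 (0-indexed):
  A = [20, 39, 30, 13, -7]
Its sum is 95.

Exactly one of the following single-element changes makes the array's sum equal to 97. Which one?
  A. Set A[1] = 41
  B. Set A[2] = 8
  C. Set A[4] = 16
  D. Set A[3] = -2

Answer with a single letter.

Option A: A[1] 39->41, delta=2, new_sum=95+(2)=97 <-- matches target
Option B: A[2] 30->8, delta=-22, new_sum=95+(-22)=73
Option C: A[4] -7->16, delta=23, new_sum=95+(23)=118
Option D: A[3] 13->-2, delta=-15, new_sum=95+(-15)=80

Answer: A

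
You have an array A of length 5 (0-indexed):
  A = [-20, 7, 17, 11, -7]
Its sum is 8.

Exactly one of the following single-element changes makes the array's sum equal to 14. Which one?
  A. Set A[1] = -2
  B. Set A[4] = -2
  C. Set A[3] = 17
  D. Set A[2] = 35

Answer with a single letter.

Answer: C

Derivation:
Option A: A[1] 7->-2, delta=-9, new_sum=8+(-9)=-1
Option B: A[4] -7->-2, delta=5, new_sum=8+(5)=13
Option C: A[3] 11->17, delta=6, new_sum=8+(6)=14 <-- matches target
Option D: A[2] 17->35, delta=18, new_sum=8+(18)=26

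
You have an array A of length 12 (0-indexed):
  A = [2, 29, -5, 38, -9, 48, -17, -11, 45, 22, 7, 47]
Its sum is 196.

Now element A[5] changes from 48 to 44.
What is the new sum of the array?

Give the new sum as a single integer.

Answer: 192

Derivation:
Old value at index 5: 48
New value at index 5: 44
Delta = 44 - 48 = -4
New sum = old_sum + delta = 196 + (-4) = 192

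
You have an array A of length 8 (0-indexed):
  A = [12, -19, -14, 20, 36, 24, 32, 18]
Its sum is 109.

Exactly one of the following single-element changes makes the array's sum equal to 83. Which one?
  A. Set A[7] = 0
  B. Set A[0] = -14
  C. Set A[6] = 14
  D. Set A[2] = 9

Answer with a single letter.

Option A: A[7] 18->0, delta=-18, new_sum=109+(-18)=91
Option B: A[0] 12->-14, delta=-26, new_sum=109+(-26)=83 <-- matches target
Option C: A[6] 32->14, delta=-18, new_sum=109+(-18)=91
Option D: A[2] -14->9, delta=23, new_sum=109+(23)=132

Answer: B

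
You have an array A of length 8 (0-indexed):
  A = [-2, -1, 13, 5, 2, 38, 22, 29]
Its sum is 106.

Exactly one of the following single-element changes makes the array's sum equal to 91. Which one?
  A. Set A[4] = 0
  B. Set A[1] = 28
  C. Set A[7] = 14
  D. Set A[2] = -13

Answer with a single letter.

Answer: C

Derivation:
Option A: A[4] 2->0, delta=-2, new_sum=106+(-2)=104
Option B: A[1] -1->28, delta=29, new_sum=106+(29)=135
Option C: A[7] 29->14, delta=-15, new_sum=106+(-15)=91 <-- matches target
Option D: A[2] 13->-13, delta=-26, new_sum=106+(-26)=80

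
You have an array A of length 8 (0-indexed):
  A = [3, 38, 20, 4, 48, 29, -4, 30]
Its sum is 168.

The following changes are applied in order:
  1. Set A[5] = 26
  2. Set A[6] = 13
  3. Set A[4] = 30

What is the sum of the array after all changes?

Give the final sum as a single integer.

Initial sum: 168
Change 1: A[5] 29 -> 26, delta = -3, sum = 165
Change 2: A[6] -4 -> 13, delta = 17, sum = 182
Change 3: A[4] 48 -> 30, delta = -18, sum = 164

Answer: 164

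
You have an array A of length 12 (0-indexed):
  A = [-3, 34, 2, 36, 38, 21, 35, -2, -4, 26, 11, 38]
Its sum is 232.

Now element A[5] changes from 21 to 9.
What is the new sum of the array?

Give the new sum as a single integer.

Old value at index 5: 21
New value at index 5: 9
Delta = 9 - 21 = -12
New sum = old_sum + delta = 232 + (-12) = 220

Answer: 220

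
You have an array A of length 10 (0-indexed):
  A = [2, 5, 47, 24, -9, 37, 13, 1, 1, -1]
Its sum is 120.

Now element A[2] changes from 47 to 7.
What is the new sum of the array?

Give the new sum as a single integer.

Answer: 80

Derivation:
Old value at index 2: 47
New value at index 2: 7
Delta = 7 - 47 = -40
New sum = old_sum + delta = 120 + (-40) = 80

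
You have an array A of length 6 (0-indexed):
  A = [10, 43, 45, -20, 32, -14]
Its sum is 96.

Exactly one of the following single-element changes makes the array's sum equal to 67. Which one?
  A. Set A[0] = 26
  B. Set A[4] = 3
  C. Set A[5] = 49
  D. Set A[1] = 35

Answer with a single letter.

Option A: A[0] 10->26, delta=16, new_sum=96+(16)=112
Option B: A[4] 32->3, delta=-29, new_sum=96+(-29)=67 <-- matches target
Option C: A[5] -14->49, delta=63, new_sum=96+(63)=159
Option D: A[1] 43->35, delta=-8, new_sum=96+(-8)=88

Answer: B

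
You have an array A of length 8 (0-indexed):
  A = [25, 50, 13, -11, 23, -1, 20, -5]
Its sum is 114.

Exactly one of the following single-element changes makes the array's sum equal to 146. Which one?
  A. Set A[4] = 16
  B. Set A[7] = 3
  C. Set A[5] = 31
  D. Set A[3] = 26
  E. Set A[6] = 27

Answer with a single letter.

Answer: C

Derivation:
Option A: A[4] 23->16, delta=-7, new_sum=114+(-7)=107
Option B: A[7] -5->3, delta=8, new_sum=114+(8)=122
Option C: A[5] -1->31, delta=32, new_sum=114+(32)=146 <-- matches target
Option D: A[3] -11->26, delta=37, new_sum=114+(37)=151
Option E: A[6] 20->27, delta=7, new_sum=114+(7)=121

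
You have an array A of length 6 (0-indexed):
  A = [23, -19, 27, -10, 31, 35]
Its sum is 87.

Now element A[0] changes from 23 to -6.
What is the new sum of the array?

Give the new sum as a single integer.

Answer: 58

Derivation:
Old value at index 0: 23
New value at index 0: -6
Delta = -6 - 23 = -29
New sum = old_sum + delta = 87 + (-29) = 58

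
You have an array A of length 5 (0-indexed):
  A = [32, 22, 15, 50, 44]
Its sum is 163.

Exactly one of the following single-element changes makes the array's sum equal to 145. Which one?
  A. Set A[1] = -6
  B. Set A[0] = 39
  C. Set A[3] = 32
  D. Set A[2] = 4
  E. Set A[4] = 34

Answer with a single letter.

Option A: A[1] 22->-6, delta=-28, new_sum=163+(-28)=135
Option B: A[0] 32->39, delta=7, new_sum=163+(7)=170
Option C: A[3] 50->32, delta=-18, new_sum=163+(-18)=145 <-- matches target
Option D: A[2] 15->4, delta=-11, new_sum=163+(-11)=152
Option E: A[4] 44->34, delta=-10, new_sum=163+(-10)=153

Answer: C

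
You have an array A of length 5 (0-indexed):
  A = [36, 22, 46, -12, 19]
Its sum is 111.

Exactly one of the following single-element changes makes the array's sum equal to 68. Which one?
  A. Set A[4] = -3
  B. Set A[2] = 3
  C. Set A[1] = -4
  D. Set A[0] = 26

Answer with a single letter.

Option A: A[4] 19->-3, delta=-22, new_sum=111+(-22)=89
Option B: A[2] 46->3, delta=-43, new_sum=111+(-43)=68 <-- matches target
Option C: A[1] 22->-4, delta=-26, new_sum=111+(-26)=85
Option D: A[0] 36->26, delta=-10, new_sum=111+(-10)=101

Answer: B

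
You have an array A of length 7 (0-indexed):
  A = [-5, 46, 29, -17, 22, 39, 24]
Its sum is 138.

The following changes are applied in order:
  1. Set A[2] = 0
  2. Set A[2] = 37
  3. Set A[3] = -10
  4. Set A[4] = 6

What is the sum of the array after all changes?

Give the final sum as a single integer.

Initial sum: 138
Change 1: A[2] 29 -> 0, delta = -29, sum = 109
Change 2: A[2] 0 -> 37, delta = 37, sum = 146
Change 3: A[3] -17 -> -10, delta = 7, sum = 153
Change 4: A[4] 22 -> 6, delta = -16, sum = 137

Answer: 137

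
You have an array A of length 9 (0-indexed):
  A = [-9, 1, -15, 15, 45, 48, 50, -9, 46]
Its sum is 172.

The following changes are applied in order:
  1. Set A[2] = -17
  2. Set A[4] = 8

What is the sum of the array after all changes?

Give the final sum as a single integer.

Initial sum: 172
Change 1: A[2] -15 -> -17, delta = -2, sum = 170
Change 2: A[4] 45 -> 8, delta = -37, sum = 133

Answer: 133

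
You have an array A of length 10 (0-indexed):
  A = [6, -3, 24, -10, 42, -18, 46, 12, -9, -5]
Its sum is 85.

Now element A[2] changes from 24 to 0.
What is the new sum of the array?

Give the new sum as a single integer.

Answer: 61

Derivation:
Old value at index 2: 24
New value at index 2: 0
Delta = 0 - 24 = -24
New sum = old_sum + delta = 85 + (-24) = 61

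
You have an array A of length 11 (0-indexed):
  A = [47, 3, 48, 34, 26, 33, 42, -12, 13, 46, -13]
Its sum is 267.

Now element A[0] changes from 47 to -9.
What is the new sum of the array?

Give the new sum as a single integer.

Answer: 211

Derivation:
Old value at index 0: 47
New value at index 0: -9
Delta = -9 - 47 = -56
New sum = old_sum + delta = 267 + (-56) = 211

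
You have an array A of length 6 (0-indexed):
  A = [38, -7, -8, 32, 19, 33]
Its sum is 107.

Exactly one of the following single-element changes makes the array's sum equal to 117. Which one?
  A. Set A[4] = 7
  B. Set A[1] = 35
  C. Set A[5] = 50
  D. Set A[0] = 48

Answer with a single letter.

Answer: D

Derivation:
Option A: A[4] 19->7, delta=-12, new_sum=107+(-12)=95
Option B: A[1] -7->35, delta=42, new_sum=107+(42)=149
Option C: A[5] 33->50, delta=17, new_sum=107+(17)=124
Option D: A[0] 38->48, delta=10, new_sum=107+(10)=117 <-- matches target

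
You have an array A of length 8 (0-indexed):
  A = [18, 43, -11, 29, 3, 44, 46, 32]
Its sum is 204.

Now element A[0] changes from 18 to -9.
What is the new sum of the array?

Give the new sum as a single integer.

Answer: 177

Derivation:
Old value at index 0: 18
New value at index 0: -9
Delta = -9 - 18 = -27
New sum = old_sum + delta = 204 + (-27) = 177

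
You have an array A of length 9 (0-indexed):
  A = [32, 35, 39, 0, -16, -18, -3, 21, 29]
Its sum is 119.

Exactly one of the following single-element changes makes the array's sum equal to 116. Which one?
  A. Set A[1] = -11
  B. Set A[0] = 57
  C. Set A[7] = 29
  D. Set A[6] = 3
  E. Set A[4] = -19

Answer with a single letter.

Option A: A[1] 35->-11, delta=-46, new_sum=119+(-46)=73
Option B: A[0] 32->57, delta=25, new_sum=119+(25)=144
Option C: A[7] 21->29, delta=8, new_sum=119+(8)=127
Option D: A[6] -3->3, delta=6, new_sum=119+(6)=125
Option E: A[4] -16->-19, delta=-3, new_sum=119+(-3)=116 <-- matches target

Answer: E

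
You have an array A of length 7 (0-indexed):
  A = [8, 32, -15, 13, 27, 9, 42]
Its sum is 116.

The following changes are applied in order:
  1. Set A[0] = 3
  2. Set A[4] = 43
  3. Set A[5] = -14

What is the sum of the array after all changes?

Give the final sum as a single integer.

Initial sum: 116
Change 1: A[0] 8 -> 3, delta = -5, sum = 111
Change 2: A[4] 27 -> 43, delta = 16, sum = 127
Change 3: A[5] 9 -> -14, delta = -23, sum = 104

Answer: 104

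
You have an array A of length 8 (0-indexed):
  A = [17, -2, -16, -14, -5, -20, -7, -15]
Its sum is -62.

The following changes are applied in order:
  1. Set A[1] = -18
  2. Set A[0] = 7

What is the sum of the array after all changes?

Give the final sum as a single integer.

Answer: -88

Derivation:
Initial sum: -62
Change 1: A[1] -2 -> -18, delta = -16, sum = -78
Change 2: A[0] 17 -> 7, delta = -10, sum = -88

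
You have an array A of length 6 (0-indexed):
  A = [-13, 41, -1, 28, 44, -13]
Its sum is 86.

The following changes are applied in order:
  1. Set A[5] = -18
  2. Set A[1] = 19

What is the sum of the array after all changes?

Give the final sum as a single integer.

Initial sum: 86
Change 1: A[5] -13 -> -18, delta = -5, sum = 81
Change 2: A[1] 41 -> 19, delta = -22, sum = 59

Answer: 59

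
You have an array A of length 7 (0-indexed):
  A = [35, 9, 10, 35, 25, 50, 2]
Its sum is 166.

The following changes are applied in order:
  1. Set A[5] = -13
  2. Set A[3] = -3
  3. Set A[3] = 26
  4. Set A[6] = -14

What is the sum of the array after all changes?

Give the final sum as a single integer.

Initial sum: 166
Change 1: A[5] 50 -> -13, delta = -63, sum = 103
Change 2: A[3] 35 -> -3, delta = -38, sum = 65
Change 3: A[3] -3 -> 26, delta = 29, sum = 94
Change 4: A[6] 2 -> -14, delta = -16, sum = 78

Answer: 78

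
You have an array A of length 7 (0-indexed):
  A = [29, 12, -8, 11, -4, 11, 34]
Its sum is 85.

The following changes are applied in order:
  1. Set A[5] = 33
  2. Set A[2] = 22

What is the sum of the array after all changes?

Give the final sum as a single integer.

Initial sum: 85
Change 1: A[5] 11 -> 33, delta = 22, sum = 107
Change 2: A[2] -8 -> 22, delta = 30, sum = 137

Answer: 137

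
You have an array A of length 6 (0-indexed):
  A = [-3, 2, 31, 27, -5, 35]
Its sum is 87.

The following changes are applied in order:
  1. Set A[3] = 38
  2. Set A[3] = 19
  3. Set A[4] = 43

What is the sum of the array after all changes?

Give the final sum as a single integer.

Initial sum: 87
Change 1: A[3] 27 -> 38, delta = 11, sum = 98
Change 2: A[3] 38 -> 19, delta = -19, sum = 79
Change 3: A[4] -5 -> 43, delta = 48, sum = 127

Answer: 127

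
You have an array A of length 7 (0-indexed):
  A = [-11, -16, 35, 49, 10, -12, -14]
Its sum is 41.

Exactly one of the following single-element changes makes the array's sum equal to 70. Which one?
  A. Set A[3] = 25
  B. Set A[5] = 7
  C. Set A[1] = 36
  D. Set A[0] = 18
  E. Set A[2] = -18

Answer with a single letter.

Option A: A[3] 49->25, delta=-24, new_sum=41+(-24)=17
Option B: A[5] -12->7, delta=19, new_sum=41+(19)=60
Option C: A[1] -16->36, delta=52, new_sum=41+(52)=93
Option D: A[0] -11->18, delta=29, new_sum=41+(29)=70 <-- matches target
Option E: A[2] 35->-18, delta=-53, new_sum=41+(-53)=-12

Answer: D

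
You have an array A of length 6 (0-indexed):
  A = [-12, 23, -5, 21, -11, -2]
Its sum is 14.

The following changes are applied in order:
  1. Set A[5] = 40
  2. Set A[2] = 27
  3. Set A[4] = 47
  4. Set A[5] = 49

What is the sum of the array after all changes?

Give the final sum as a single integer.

Answer: 155

Derivation:
Initial sum: 14
Change 1: A[5] -2 -> 40, delta = 42, sum = 56
Change 2: A[2] -5 -> 27, delta = 32, sum = 88
Change 3: A[4] -11 -> 47, delta = 58, sum = 146
Change 4: A[5] 40 -> 49, delta = 9, sum = 155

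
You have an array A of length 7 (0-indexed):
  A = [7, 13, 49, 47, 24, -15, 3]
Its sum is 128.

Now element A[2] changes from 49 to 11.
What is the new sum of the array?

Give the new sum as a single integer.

Old value at index 2: 49
New value at index 2: 11
Delta = 11 - 49 = -38
New sum = old_sum + delta = 128 + (-38) = 90

Answer: 90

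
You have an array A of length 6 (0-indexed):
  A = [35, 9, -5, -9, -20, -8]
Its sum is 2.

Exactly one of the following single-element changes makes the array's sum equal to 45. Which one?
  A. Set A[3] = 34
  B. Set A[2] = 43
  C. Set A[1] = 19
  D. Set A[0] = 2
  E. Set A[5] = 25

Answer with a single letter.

Option A: A[3] -9->34, delta=43, new_sum=2+(43)=45 <-- matches target
Option B: A[2] -5->43, delta=48, new_sum=2+(48)=50
Option C: A[1] 9->19, delta=10, new_sum=2+(10)=12
Option D: A[0] 35->2, delta=-33, new_sum=2+(-33)=-31
Option E: A[5] -8->25, delta=33, new_sum=2+(33)=35

Answer: A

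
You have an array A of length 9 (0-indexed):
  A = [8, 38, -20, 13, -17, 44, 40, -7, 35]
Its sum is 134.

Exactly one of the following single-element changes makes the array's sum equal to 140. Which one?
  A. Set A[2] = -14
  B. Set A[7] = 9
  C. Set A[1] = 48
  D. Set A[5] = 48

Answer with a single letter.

Option A: A[2] -20->-14, delta=6, new_sum=134+(6)=140 <-- matches target
Option B: A[7] -7->9, delta=16, new_sum=134+(16)=150
Option C: A[1] 38->48, delta=10, new_sum=134+(10)=144
Option D: A[5] 44->48, delta=4, new_sum=134+(4)=138

Answer: A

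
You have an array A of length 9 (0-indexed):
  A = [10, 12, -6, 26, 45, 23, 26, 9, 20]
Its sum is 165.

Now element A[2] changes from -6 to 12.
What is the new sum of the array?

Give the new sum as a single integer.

Old value at index 2: -6
New value at index 2: 12
Delta = 12 - -6 = 18
New sum = old_sum + delta = 165 + (18) = 183

Answer: 183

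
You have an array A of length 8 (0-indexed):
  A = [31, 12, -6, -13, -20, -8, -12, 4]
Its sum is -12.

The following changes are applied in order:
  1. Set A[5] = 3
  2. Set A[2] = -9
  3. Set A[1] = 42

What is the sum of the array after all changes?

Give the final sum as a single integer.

Initial sum: -12
Change 1: A[5] -8 -> 3, delta = 11, sum = -1
Change 2: A[2] -6 -> -9, delta = -3, sum = -4
Change 3: A[1] 12 -> 42, delta = 30, sum = 26

Answer: 26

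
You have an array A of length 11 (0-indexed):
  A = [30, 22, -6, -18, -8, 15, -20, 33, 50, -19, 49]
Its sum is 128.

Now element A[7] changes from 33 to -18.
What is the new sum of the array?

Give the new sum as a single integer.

Old value at index 7: 33
New value at index 7: -18
Delta = -18 - 33 = -51
New sum = old_sum + delta = 128 + (-51) = 77

Answer: 77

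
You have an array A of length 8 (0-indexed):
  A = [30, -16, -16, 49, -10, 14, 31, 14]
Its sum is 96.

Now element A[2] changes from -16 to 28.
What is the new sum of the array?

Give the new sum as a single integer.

Old value at index 2: -16
New value at index 2: 28
Delta = 28 - -16 = 44
New sum = old_sum + delta = 96 + (44) = 140

Answer: 140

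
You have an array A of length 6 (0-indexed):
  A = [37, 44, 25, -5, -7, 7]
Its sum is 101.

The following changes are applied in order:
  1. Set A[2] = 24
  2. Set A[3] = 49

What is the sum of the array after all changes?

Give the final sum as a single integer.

Initial sum: 101
Change 1: A[2] 25 -> 24, delta = -1, sum = 100
Change 2: A[3] -5 -> 49, delta = 54, sum = 154

Answer: 154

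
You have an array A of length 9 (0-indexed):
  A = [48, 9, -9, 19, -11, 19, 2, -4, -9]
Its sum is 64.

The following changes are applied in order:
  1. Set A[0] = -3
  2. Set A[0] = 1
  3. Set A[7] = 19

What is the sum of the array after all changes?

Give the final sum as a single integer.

Initial sum: 64
Change 1: A[0] 48 -> -3, delta = -51, sum = 13
Change 2: A[0] -3 -> 1, delta = 4, sum = 17
Change 3: A[7] -4 -> 19, delta = 23, sum = 40

Answer: 40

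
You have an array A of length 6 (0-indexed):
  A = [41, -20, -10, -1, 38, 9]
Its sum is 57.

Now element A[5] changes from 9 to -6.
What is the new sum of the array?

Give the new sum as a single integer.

Old value at index 5: 9
New value at index 5: -6
Delta = -6 - 9 = -15
New sum = old_sum + delta = 57 + (-15) = 42

Answer: 42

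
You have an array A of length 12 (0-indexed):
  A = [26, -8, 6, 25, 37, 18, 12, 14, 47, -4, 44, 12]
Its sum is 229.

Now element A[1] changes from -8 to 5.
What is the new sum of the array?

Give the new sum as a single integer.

Old value at index 1: -8
New value at index 1: 5
Delta = 5 - -8 = 13
New sum = old_sum + delta = 229 + (13) = 242

Answer: 242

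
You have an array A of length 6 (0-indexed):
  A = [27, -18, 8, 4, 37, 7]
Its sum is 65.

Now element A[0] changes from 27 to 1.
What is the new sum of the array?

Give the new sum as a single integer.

Answer: 39

Derivation:
Old value at index 0: 27
New value at index 0: 1
Delta = 1 - 27 = -26
New sum = old_sum + delta = 65 + (-26) = 39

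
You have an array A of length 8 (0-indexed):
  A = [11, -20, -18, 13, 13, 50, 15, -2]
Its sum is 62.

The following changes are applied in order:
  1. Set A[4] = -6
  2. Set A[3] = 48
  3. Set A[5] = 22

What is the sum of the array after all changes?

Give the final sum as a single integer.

Answer: 50

Derivation:
Initial sum: 62
Change 1: A[4] 13 -> -6, delta = -19, sum = 43
Change 2: A[3] 13 -> 48, delta = 35, sum = 78
Change 3: A[5] 50 -> 22, delta = -28, sum = 50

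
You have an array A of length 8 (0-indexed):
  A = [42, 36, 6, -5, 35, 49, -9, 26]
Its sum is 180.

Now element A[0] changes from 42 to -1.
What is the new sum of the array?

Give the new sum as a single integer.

Answer: 137

Derivation:
Old value at index 0: 42
New value at index 0: -1
Delta = -1 - 42 = -43
New sum = old_sum + delta = 180 + (-43) = 137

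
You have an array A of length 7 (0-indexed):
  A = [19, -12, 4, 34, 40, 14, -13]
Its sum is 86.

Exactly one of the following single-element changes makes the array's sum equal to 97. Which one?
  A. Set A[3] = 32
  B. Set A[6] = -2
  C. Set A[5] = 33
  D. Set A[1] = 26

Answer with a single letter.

Answer: B

Derivation:
Option A: A[3] 34->32, delta=-2, new_sum=86+(-2)=84
Option B: A[6] -13->-2, delta=11, new_sum=86+(11)=97 <-- matches target
Option C: A[5] 14->33, delta=19, new_sum=86+(19)=105
Option D: A[1] -12->26, delta=38, new_sum=86+(38)=124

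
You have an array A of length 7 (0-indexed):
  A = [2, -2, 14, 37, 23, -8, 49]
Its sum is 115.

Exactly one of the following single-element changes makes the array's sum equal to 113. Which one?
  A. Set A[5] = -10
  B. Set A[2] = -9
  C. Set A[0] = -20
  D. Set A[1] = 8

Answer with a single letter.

Option A: A[5] -8->-10, delta=-2, new_sum=115+(-2)=113 <-- matches target
Option B: A[2] 14->-9, delta=-23, new_sum=115+(-23)=92
Option C: A[0] 2->-20, delta=-22, new_sum=115+(-22)=93
Option D: A[1] -2->8, delta=10, new_sum=115+(10)=125

Answer: A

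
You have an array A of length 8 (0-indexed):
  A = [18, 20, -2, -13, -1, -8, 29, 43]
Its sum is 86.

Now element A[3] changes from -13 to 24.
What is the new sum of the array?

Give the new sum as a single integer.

Answer: 123

Derivation:
Old value at index 3: -13
New value at index 3: 24
Delta = 24 - -13 = 37
New sum = old_sum + delta = 86 + (37) = 123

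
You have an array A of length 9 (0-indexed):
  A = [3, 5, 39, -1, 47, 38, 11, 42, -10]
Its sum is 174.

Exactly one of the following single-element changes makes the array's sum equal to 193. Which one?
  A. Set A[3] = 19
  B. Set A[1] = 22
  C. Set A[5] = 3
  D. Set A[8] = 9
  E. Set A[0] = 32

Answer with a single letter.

Answer: D

Derivation:
Option A: A[3] -1->19, delta=20, new_sum=174+(20)=194
Option B: A[1] 5->22, delta=17, new_sum=174+(17)=191
Option C: A[5] 38->3, delta=-35, new_sum=174+(-35)=139
Option D: A[8] -10->9, delta=19, new_sum=174+(19)=193 <-- matches target
Option E: A[0] 3->32, delta=29, new_sum=174+(29)=203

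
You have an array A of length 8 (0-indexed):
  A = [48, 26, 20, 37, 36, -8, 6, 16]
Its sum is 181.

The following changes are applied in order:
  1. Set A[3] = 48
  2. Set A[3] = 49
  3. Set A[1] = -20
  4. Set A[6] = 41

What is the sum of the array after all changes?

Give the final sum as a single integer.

Answer: 182

Derivation:
Initial sum: 181
Change 1: A[3] 37 -> 48, delta = 11, sum = 192
Change 2: A[3] 48 -> 49, delta = 1, sum = 193
Change 3: A[1] 26 -> -20, delta = -46, sum = 147
Change 4: A[6] 6 -> 41, delta = 35, sum = 182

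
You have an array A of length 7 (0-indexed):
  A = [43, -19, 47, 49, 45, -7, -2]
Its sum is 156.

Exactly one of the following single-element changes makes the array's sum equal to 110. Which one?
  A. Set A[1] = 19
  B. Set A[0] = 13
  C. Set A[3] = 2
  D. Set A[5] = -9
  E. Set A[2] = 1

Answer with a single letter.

Answer: E

Derivation:
Option A: A[1] -19->19, delta=38, new_sum=156+(38)=194
Option B: A[0] 43->13, delta=-30, new_sum=156+(-30)=126
Option C: A[3] 49->2, delta=-47, new_sum=156+(-47)=109
Option D: A[5] -7->-9, delta=-2, new_sum=156+(-2)=154
Option E: A[2] 47->1, delta=-46, new_sum=156+(-46)=110 <-- matches target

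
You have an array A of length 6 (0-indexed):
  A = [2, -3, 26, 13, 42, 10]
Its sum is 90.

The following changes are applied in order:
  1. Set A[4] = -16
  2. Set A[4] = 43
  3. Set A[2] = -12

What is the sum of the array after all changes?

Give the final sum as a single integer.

Initial sum: 90
Change 1: A[4] 42 -> -16, delta = -58, sum = 32
Change 2: A[4] -16 -> 43, delta = 59, sum = 91
Change 3: A[2] 26 -> -12, delta = -38, sum = 53

Answer: 53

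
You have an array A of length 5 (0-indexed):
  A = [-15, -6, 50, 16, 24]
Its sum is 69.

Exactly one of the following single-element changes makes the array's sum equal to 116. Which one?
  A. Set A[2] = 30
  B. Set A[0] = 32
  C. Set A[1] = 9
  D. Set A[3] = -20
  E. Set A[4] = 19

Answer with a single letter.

Answer: B

Derivation:
Option A: A[2] 50->30, delta=-20, new_sum=69+(-20)=49
Option B: A[0] -15->32, delta=47, new_sum=69+(47)=116 <-- matches target
Option C: A[1] -6->9, delta=15, new_sum=69+(15)=84
Option D: A[3] 16->-20, delta=-36, new_sum=69+(-36)=33
Option E: A[4] 24->19, delta=-5, new_sum=69+(-5)=64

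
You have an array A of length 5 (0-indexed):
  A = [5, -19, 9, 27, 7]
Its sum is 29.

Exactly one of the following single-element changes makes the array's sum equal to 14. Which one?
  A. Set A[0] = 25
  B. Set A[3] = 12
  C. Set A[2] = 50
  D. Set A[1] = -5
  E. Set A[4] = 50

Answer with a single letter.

Option A: A[0] 5->25, delta=20, new_sum=29+(20)=49
Option B: A[3] 27->12, delta=-15, new_sum=29+(-15)=14 <-- matches target
Option C: A[2] 9->50, delta=41, new_sum=29+(41)=70
Option D: A[1] -19->-5, delta=14, new_sum=29+(14)=43
Option E: A[4] 7->50, delta=43, new_sum=29+(43)=72

Answer: B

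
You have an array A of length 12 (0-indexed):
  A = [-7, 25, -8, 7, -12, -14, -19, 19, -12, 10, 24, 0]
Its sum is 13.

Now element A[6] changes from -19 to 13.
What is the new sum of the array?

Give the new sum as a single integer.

Answer: 45

Derivation:
Old value at index 6: -19
New value at index 6: 13
Delta = 13 - -19 = 32
New sum = old_sum + delta = 13 + (32) = 45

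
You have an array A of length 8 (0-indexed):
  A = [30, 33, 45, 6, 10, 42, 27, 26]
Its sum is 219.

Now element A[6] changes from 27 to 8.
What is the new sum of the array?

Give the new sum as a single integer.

Old value at index 6: 27
New value at index 6: 8
Delta = 8 - 27 = -19
New sum = old_sum + delta = 219 + (-19) = 200

Answer: 200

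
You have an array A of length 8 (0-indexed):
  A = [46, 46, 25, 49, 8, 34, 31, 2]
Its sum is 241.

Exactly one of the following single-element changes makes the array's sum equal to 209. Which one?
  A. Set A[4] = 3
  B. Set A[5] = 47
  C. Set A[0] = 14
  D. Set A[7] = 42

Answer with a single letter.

Option A: A[4] 8->3, delta=-5, new_sum=241+(-5)=236
Option B: A[5] 34->47, delta=13, new_sum=241+(13)=254
Option C: A[0] 46->14, delta=-32, new_sum=241+(-32)=209 <-- matches target
Option D: A[7] 2->42, delta=40, new_sum=241+(40)=281

Answer: C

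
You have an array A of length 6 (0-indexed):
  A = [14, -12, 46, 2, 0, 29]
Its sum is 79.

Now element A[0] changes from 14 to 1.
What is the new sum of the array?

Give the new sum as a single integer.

Answer: 66

Derivation:
Old value at index 0: 14
New value at index 0: 1
Delta = 1 - 14 = -13
New sum = old_sum + delta = 79 + (-13) = 66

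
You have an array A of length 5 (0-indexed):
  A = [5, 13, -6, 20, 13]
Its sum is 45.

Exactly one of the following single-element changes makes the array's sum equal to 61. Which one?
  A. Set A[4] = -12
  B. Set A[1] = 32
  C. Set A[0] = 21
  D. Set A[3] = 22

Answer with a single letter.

Option A: A[4] 13->-12, delta=-25, new_sum=45+(-25)=20
Option B: A[1] 13->32, delta=19, new_sum=45+(19)=64
Option C: A[0] 5->21, delta=16, new_sum=45+(16)=61 <-- matches target
Option D: A[3] 20->22, delta=2, new_sum=45+(2)=47

Answer: C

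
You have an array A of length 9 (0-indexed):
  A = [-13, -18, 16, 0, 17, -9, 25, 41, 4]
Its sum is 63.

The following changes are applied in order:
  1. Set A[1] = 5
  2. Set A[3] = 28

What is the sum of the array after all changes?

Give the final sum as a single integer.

Answer: 114

Derivation:
Initial sum: 63
Change 1: A[1] -18 -> 5, delta = 23, sum = 86
Change 2: A[3] 0 -> 28, delta = 28, sum = 114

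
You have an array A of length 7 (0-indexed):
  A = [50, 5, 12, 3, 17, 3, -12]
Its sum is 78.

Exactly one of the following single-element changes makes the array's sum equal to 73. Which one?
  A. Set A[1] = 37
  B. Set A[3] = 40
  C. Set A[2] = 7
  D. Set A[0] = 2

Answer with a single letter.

Option A: A[1] 5->37, delta=32, new_sum=78+(32)=110
Option B: A[3] 3->40, delta=37, new_sum=78+(37)=115
Option C: A[2] 12->7, delta=-5, new_sum=78+(-5)=73 <-- matches target
Option D: A[0] 50->2, delta=-48, new_sum=78+(-48)=30

Answer: C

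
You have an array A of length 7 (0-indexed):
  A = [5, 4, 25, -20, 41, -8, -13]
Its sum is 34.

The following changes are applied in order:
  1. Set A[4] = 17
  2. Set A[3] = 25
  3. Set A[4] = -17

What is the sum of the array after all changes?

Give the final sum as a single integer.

Answer: 21

Derivation:
Initial sum: 34
Change 1: A[4] 41 -> 17, delta = -24, sum = 10
Change 2: A[3] -20 -> 25, delta = 45, sum = 55
Change 3: A[4] 17 -> -17, delta = -34, sum = 21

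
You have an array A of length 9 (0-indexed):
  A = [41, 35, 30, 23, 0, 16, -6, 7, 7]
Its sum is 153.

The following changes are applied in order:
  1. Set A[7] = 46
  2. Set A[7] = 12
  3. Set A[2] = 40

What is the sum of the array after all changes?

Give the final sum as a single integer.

Answer: 168

Derivation:
Initial sum: 153
Change 1: A[7] 7 -> 46, delta = 39, sum = 192
Change 2: A[7] 46 -> 12, delta = -34, sum = 158
Change 3: A[2] 30 -> 40, delta = 10, sum = 168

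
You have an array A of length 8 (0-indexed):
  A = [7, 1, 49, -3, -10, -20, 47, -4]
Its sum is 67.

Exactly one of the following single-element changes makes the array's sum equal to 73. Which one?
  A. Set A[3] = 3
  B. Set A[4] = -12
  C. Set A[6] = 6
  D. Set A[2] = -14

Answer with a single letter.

Answer: A

Derivation:
Option A: A[3] -3->3, delta=6, new_sum=67+(6)=73 <-- matches target
Option B: A[4] -10->-12, delta=-2, new_sum=67+(-2)=65
Option C: A[6] 47->6, delta=-41, new_sum=67+(-41)=26
Option D: A[2] 49->-14, delta=-63, new_sum=67+(-63)=4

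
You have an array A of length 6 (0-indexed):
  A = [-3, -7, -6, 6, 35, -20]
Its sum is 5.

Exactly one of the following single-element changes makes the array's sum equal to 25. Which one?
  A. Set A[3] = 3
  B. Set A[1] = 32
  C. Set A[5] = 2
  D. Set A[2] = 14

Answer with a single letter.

Option A: A[3] 6->3, delta=-3, new_sum=5+(-3)=2
Option B: A[1] -7->32, delta=39, new_sum=5+(39)=44
Option C: A[5] -20->2, delta=22, new_sum=5+(22)=27
Option D: A[2] -6->14, delta=20, new_sum=5+(20)=25 <-- matches target

Answer: D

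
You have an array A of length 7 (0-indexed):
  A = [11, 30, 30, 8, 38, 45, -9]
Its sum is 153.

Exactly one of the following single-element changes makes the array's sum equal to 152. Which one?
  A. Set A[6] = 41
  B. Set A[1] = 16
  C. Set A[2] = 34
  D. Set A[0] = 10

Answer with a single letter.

Answer: D

Derivation:
Option A: A[6] -9->41, delta=50, new_sum=153+(50)=203
Option B: A[1] 30->16, delta=-14, new_sum=153+(-14)=139
Option C: A[2] 30->34, delta=4, new_sum=153+(4)=157
Option D: A[0] 11->10, delta=-1, new_sum=153+(-1)=152 <-- matches target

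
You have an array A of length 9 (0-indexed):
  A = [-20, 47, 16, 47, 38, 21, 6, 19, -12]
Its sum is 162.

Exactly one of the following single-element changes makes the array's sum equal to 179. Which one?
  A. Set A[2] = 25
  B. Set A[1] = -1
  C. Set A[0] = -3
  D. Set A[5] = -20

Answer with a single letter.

Option A: A[2] 16->25, delta=9, new_sum=162+(9)=171
Option B: A[1] 47->-1, delta=-48, new_sum=162+(-48)=114
Option C: A[0] -20->-3, delta=17, new_sum=162+(17)=179 <-- matches target
Option D: A[5] 21->-20, delta=-41, new_sum=162+(-41)=121

Answer: C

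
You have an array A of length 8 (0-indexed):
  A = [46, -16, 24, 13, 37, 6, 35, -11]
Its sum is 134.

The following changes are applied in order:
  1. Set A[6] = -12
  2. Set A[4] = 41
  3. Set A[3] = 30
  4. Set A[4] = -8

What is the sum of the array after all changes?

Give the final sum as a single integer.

Initial sum: 134
Change 1: A[6] 35 -> -12, delta = -47, sum = 87
Change 2: A[4] 37 -> 41, delta = 4, sum = 91
Change 3: A[3] 13 -> 30, delta = 17, sum = 108
Change 4: A[4] 41 -> -8, delta = -49, sum = 59

Answer: 59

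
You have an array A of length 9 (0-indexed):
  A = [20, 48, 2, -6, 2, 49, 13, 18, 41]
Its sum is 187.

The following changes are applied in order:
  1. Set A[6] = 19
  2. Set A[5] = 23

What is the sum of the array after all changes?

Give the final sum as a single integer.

Answer: 167

Derivation:
Initial sum: 187
Change 1: A[6] 13 -> 19, delta = 6, sum = 193
Change 2: A[5] 49 -> 23, delta = -26, sum = 167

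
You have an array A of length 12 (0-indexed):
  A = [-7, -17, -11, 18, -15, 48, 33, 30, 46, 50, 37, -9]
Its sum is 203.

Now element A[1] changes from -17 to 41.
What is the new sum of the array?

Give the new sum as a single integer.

Answer: 261

Derivation:
Old value at index 1: -17
New value at index 1: 41
Delta = 41 - -17 = 58
New sum = old_sum + delta = 203 + (58) = 261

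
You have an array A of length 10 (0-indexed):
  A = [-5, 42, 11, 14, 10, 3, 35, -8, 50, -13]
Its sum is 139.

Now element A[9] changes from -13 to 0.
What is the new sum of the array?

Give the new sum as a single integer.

Old value at index 9: -13
New value at index 9: 0
Delta = 0 - -13 = 13
New sum = old_sum + delta = 139 + (13) = 152

Answer: 152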